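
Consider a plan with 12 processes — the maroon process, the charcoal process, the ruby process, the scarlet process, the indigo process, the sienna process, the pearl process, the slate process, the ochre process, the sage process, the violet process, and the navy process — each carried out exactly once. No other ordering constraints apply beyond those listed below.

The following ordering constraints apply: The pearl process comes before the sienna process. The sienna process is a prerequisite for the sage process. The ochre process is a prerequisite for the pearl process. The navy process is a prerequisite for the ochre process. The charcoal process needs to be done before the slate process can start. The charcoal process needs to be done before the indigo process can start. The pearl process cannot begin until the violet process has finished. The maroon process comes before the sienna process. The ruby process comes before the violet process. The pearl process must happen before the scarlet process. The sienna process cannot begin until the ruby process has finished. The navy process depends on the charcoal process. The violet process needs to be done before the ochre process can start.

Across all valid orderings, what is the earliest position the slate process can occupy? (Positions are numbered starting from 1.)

2

Working backwards through the constraints from the slate process, its only required predecessor is the charcoal process.
So at minimum 1 process comes before the slate process, putting the slate process no earlier than position 2. That position is achievable by scheduling exactly that predecessor first.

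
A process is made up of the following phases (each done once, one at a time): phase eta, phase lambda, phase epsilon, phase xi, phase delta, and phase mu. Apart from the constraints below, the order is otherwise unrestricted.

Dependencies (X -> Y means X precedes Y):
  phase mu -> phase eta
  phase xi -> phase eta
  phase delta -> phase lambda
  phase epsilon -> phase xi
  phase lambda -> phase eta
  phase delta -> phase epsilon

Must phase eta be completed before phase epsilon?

No

The constraints actually force phase epsilon before phase eta (via phase epsilon → phase xi → phase eta), not the other way around.
So phase eta never precedes phase epsilon.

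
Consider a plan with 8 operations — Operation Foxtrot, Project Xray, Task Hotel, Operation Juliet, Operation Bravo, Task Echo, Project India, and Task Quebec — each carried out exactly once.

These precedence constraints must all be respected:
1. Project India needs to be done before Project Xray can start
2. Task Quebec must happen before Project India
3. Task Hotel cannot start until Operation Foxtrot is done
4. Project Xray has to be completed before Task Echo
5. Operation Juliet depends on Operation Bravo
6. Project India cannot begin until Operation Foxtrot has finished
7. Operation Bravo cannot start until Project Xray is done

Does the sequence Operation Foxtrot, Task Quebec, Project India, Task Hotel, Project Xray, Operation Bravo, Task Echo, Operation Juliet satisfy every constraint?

Going through the constraints one by one, each required predecessor appears earlier in the sequence than its dependent — e.g. Operation Foxtrot (position 1) is before Task Hotel (position 4), as required.

Yes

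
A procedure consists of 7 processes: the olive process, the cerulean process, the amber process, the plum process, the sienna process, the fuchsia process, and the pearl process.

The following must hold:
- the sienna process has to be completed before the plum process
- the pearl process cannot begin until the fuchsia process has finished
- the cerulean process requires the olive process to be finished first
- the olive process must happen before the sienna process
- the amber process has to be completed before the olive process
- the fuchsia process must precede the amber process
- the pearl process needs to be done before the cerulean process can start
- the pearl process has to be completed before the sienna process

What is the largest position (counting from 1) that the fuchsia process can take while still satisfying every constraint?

1

Every process that must follow the fuchsia process has to come after it. Tracing all chains starting from the fuchsia process, those processes are: the olive process, the cerulean process, the amber process, the plum process, the sienna process, the pearl process — 6 in total.
With 6 mandatory successors out of 7 processes total, the latest slot for the fuchsia process is 7−6 = 1, and it's reachable by doing all non-successors before the fuchsia process.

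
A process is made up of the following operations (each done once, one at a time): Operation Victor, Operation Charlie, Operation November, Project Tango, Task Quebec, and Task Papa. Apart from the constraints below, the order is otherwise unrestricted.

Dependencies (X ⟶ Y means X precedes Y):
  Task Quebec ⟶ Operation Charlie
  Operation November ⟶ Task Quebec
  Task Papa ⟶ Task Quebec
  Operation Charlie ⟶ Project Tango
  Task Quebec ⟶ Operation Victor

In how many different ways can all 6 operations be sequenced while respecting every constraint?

The operations with no prerequisites are Operation November, Task Papa; any of them can be placed first.
Counting all ways to extend the partial order to a total order gives 6.

6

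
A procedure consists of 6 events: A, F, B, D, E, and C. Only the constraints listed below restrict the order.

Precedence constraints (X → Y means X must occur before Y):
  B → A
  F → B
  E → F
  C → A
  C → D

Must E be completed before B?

Chaining the stated constraints: E → F → B.
Hence E necessarily comes before B.

Yes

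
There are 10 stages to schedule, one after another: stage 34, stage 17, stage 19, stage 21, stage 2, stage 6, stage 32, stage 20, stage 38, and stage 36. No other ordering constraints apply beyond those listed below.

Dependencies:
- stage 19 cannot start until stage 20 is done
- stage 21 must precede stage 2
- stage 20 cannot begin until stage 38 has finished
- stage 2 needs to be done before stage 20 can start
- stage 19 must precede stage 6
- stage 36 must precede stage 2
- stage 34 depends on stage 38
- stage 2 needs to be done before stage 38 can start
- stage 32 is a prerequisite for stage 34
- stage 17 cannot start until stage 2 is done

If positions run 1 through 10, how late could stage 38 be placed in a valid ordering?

Every stage that must follow stage 38 has to come after it. Tracing all chains starting from stage 38, those stages are: stage 34, stage 19, stage 6, stage 20 — 4 in total.
With 4 mandatory successors out of 10 stages total, the latest slot for stage 38 is 10−4 = 6, and it's reachable by doing all non-successors before stage 38.

6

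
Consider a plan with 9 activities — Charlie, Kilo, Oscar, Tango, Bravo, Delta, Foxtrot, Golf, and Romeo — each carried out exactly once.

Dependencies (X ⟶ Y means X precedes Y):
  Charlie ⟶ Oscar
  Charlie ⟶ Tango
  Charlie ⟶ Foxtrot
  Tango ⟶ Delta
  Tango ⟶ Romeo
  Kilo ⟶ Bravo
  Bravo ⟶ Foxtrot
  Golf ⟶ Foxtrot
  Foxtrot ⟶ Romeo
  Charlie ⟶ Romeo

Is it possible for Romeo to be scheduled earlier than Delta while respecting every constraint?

Yes

The constraints leave Romeo and Delta unordered relative to each other; nothing requires Delta earlier.
That means at least one valid schedule has Romeo before Delta.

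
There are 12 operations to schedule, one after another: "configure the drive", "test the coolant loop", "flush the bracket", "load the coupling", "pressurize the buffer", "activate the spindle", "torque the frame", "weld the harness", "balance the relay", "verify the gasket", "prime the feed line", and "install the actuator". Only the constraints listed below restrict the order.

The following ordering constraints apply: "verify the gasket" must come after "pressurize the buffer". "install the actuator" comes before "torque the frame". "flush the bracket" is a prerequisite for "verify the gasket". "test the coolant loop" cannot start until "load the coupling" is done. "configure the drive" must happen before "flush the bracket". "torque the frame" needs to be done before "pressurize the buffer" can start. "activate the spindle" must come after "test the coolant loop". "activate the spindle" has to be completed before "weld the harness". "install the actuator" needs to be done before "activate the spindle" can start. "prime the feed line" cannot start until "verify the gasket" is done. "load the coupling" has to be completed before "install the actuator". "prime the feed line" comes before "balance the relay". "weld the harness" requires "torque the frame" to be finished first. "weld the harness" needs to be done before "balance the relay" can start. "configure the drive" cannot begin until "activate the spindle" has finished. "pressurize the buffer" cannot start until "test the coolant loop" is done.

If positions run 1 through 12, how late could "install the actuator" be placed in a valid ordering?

3

Following every chain forward from "install the actuator", the operations that must come later are "configure the drive", "flush the bracket", "pressurize the buffer", "activate the spindle", "torque the frame", "weld the harness", "balance the relay", "verify the gasket", "prime the feed line" — 9 of them.
With 9 mandatory successors out of 12 operations total, the latest slot for "install the actuator" is 12−9 = 3, and it's reachable by doing all non-successors before "install the actuator".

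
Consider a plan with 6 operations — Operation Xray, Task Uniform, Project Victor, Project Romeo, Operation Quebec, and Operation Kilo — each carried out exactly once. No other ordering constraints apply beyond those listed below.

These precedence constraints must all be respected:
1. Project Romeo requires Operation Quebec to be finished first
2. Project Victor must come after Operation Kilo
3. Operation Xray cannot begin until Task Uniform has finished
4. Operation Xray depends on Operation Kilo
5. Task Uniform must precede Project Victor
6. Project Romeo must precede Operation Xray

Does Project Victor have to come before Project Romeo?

No

Project Victor and Project Romeo are not related by any chain of constraints.
So Project Victor can come before Project Romeo or after — it is not forced.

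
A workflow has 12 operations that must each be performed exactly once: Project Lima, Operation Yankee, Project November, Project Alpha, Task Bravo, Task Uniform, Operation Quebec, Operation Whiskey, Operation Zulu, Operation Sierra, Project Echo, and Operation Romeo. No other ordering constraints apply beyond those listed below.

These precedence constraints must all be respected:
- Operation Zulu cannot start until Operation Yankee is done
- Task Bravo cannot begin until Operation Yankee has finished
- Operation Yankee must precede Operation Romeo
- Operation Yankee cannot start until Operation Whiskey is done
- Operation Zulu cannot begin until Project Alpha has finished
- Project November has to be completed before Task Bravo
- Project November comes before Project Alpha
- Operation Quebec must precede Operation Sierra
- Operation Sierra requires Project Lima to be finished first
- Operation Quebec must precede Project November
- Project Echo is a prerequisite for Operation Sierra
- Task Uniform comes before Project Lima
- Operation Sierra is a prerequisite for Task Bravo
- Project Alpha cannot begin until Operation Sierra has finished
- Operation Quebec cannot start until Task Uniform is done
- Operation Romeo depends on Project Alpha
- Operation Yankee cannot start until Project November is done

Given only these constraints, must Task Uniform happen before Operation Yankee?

Yes

Chaining the stated constraints: Task Uniform → Operation Quebec → Project November → Operation Yankee.
That forces Task Uniform before Operation Yankee in every valid schedule.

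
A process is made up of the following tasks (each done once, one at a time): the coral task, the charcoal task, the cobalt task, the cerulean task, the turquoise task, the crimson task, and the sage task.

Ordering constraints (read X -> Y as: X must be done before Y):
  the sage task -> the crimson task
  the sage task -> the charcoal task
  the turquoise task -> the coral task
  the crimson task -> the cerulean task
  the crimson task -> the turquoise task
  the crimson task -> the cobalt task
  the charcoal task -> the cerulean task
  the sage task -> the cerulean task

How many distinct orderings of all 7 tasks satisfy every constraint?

The sage task is the only task with nothing required before it, so every ordering starts there.
Systematically extending each partial ordering one task at a time and counting, there are 42 complete orderings.

42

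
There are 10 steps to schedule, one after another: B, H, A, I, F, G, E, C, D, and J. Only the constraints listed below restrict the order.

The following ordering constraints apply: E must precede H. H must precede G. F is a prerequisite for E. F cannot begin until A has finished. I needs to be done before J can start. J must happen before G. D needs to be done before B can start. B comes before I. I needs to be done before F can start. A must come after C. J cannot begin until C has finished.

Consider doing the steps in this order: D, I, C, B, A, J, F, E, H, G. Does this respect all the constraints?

The sequence places I ahead of B.
But one of the constraints requires B before I, so this ordering violates it.

No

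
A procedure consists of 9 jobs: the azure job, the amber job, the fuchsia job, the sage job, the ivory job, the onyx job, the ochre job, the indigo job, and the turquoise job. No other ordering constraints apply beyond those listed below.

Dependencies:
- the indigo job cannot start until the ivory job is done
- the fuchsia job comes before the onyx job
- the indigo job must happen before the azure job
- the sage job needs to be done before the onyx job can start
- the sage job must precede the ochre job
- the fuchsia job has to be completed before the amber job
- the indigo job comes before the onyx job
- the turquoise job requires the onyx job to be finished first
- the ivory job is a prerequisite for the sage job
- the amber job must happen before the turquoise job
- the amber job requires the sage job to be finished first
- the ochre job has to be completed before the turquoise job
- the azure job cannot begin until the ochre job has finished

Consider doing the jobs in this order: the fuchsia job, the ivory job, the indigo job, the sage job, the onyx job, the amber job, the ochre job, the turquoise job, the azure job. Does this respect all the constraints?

Checking each listed constraint against this order: for instance, the indigo job is in position 3 and the azure job in position 9, so that constraint holds — and the remaining constraints check out the same way.

Yes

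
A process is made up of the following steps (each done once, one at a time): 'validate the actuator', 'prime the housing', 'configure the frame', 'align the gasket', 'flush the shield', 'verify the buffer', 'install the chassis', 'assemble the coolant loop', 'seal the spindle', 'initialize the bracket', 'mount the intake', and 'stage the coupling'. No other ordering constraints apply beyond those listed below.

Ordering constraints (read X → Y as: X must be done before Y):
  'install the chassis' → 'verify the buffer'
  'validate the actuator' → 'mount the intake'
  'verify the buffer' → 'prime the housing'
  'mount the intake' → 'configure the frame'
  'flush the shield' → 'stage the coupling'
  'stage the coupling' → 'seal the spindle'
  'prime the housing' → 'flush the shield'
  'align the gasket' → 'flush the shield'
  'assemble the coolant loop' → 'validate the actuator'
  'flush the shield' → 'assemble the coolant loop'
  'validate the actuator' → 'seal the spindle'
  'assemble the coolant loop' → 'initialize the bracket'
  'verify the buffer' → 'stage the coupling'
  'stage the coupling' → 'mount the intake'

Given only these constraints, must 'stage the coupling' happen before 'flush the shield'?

In fact the dependencies run the other way: 'flush the shield' → 'stage the coupling'.
So 'stage the coupling' does not have to come before 'flush the shield' — it cannot.

No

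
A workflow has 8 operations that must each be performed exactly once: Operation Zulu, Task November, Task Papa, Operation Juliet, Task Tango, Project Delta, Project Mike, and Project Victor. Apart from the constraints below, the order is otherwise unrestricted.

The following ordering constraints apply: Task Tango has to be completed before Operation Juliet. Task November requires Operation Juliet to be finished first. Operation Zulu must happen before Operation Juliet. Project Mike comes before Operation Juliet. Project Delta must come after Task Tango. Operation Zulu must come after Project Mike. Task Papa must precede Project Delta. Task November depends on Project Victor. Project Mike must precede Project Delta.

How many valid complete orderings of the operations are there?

336

4 operations have no prerequisites (Task Papa, Task Tango, Project Mike, Project Victor), so any of them could come first.
Enumerating by repeatedly choosing an available operation (one whose prerequisites are all placed) gives 336 distinct complete orderings.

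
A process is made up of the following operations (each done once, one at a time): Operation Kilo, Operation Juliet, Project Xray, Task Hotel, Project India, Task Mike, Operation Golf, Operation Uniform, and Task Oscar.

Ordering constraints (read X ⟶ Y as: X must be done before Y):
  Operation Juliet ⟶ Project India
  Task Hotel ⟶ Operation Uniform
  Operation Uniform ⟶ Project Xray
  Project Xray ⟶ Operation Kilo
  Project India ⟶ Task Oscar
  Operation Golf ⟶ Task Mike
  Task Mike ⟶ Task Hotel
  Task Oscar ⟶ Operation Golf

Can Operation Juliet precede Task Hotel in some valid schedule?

The constraints force Operation Juliet before Task Hotel, so yes — every valid ordering has Operation Juliet earlier.

Yes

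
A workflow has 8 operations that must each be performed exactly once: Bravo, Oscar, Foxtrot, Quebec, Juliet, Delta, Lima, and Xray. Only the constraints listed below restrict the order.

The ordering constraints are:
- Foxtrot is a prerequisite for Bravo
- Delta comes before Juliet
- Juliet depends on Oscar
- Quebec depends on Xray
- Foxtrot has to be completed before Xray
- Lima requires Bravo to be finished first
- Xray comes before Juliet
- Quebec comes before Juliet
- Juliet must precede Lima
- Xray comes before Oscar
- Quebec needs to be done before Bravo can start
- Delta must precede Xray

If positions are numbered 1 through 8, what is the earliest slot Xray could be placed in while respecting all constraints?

Every operation that must precede Xray has to come before it. Tracing all chains that end at Xray, those operations are: Foxtrot, Delta — 2 in total.
With 2 mandatory predecessors, the earliest Xray can sit is position 2+1 = 3, and placing just those 2 first achieves it.

3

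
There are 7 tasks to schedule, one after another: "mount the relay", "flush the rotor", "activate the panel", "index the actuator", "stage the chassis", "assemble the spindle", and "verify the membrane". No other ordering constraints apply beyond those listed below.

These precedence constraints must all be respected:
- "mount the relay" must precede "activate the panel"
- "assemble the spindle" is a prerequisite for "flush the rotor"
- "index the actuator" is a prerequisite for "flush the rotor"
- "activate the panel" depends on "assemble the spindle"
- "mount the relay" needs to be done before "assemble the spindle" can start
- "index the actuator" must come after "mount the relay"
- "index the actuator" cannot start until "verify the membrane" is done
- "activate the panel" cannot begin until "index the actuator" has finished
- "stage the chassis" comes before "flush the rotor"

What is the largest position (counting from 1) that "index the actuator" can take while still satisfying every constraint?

5

The tasks that are forced after "index the actuator", directly or by a chain of constraints, are "flush the rotor", "activate the panel". That's 2 tasks.
So at least 2 tasks follow "index the actuator", putting "index the actuator" no later than position 5. That position is achievable by scheduling everything else first.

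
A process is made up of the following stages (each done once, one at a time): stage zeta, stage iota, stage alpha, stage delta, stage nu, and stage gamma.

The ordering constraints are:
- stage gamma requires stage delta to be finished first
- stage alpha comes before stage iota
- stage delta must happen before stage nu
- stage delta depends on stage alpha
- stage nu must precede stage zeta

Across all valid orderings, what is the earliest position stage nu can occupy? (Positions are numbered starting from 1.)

Every stage that must precede stage nu has to come before it. Tracing all chains that end at stage nu, those stages are: stage alpha, stage delta — 2 in total.
With 2 mandatory predecessors, the earliest stage nu can sit is position 2+1 = 3, and placing just those 2 first achieves it.

3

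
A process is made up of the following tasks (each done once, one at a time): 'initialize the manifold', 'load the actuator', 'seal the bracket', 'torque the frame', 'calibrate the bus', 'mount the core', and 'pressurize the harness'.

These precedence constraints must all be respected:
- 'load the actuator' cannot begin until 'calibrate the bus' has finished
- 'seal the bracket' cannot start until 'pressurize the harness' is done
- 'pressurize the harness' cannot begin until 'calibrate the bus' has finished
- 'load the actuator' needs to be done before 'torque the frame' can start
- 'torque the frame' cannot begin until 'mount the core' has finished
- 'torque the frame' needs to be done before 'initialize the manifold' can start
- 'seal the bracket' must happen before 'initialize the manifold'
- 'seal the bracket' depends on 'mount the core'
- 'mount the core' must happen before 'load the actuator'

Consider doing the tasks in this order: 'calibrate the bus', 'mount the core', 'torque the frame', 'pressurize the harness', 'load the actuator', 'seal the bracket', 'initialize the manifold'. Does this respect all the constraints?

No

The sequence places 'torque the frame' ahead of 'load the actuator'.
That contradicts the constraint that 'load the actuator' must precede 'torque the frame'.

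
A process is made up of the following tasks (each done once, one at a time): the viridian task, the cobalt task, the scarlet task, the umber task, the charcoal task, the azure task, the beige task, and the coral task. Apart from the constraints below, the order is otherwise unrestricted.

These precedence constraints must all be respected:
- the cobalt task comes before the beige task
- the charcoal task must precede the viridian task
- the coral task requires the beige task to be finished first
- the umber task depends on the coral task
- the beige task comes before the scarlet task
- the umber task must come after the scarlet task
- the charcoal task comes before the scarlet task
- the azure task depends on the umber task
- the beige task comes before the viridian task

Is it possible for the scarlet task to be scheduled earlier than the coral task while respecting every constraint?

The constraints leave the scarlet task and the coral task unordered relative to each other; nothing requires the coral task earlier.
That means at least one valid schedule has the scarlet task before the coral task.

Yes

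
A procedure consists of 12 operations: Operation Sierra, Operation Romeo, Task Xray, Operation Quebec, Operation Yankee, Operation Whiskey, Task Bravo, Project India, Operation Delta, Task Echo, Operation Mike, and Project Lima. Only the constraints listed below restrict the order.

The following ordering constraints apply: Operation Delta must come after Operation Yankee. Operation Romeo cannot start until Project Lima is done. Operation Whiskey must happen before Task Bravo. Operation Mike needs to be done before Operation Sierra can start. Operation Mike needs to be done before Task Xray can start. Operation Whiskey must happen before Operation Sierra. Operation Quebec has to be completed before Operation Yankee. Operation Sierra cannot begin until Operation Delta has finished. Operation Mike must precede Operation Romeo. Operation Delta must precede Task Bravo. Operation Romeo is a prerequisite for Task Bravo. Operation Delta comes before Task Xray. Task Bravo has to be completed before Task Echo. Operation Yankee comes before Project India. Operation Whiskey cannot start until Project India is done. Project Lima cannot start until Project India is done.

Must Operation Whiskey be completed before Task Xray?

Operation Whiskey and Task Xray are not related by any chain of constraints.
So Operation Whiskey can come before Task Xray or after — it is not forced.

No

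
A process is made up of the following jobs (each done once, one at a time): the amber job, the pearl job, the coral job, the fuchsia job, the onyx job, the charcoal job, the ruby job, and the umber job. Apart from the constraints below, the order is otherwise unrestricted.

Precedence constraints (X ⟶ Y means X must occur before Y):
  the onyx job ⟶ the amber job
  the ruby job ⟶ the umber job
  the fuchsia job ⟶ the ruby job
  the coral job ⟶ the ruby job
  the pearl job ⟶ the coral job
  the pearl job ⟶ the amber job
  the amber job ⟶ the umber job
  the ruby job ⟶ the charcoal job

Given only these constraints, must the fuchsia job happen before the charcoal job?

Yes

There is a constraint chain the fuchsia job → the ruby job → the charcoal job.
So the fuchsia job must precede the charcoal job in any valid ordering.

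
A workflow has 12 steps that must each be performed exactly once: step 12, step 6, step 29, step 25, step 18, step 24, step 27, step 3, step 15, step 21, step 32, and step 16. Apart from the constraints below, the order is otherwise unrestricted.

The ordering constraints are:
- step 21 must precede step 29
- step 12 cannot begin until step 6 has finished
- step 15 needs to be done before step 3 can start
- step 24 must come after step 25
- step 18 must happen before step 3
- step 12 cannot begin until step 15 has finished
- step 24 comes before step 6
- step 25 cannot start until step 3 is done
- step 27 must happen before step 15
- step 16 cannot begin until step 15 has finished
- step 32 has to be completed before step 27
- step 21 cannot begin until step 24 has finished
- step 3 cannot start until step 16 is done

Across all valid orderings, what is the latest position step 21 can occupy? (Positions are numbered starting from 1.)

11

The only step forced after step 21 (directly or by a chain) is step 29.
With 1 mandatory successor out of 12 steps total, the latest slot for step 21 is 12−1 = 11, and it's reachable by doing all non-successors before step 21.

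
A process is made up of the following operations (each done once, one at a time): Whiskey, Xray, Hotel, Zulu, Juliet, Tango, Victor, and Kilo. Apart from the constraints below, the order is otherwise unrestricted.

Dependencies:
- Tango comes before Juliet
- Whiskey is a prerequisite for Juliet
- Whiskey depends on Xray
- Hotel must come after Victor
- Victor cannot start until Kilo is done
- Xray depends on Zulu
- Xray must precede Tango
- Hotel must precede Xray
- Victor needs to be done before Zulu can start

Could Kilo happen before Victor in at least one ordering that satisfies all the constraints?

Yes

The constraints force Kilo before Victor, so yes — every valid ordering has Kilo earlier.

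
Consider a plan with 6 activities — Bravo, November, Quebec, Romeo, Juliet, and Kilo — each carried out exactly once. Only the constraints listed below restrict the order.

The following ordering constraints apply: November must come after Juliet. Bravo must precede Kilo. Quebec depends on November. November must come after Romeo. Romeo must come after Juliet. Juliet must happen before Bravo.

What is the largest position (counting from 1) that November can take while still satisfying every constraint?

The only activity forced after November (directly or by a chain) is Quebec.
With 1 mandatory successor out of 6 activities total, the latest slot for November is 6−1 = 5, and it's reachable by doing all non-successors before November.

5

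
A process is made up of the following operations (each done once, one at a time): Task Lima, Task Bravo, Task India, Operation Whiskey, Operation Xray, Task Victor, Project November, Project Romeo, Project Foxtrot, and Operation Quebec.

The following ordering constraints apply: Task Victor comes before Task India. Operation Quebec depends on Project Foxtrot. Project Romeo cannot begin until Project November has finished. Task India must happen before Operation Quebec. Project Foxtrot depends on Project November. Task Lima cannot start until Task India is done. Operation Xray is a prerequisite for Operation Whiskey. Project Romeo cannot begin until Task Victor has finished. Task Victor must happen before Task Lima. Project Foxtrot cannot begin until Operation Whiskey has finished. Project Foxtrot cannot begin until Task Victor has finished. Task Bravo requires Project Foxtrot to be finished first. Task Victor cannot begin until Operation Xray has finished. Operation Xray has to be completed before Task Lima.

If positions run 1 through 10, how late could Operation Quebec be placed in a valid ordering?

10

No constraint forces any operation after Operation Quebec, so it can be placed last, in position 10.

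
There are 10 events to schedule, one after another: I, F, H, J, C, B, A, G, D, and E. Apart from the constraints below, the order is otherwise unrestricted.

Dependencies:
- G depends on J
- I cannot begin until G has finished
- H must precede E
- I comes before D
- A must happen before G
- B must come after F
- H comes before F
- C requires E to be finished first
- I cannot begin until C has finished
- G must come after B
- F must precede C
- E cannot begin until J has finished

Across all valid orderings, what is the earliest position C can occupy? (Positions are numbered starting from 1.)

5

Working backwards through the constraints from C, its full set of required predecessors is F, H, J, E — 4 of them.
With 4 mandatory predecessors, the earliest C can sit is position 4+1 = 5, and placing just those 4 first achieves it.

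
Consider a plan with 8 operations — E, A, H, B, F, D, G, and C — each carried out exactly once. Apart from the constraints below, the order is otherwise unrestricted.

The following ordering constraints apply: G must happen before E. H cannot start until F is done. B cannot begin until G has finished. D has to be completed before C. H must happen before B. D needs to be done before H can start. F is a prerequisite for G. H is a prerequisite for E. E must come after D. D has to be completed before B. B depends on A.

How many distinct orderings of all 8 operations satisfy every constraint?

3 operations have no prerequisites (A, F, D), so any of them could come first.
Enumerating by repeatedly choosing an available operation (one whose prerequisites are all placed) gives 323 distinct complete orderings.

323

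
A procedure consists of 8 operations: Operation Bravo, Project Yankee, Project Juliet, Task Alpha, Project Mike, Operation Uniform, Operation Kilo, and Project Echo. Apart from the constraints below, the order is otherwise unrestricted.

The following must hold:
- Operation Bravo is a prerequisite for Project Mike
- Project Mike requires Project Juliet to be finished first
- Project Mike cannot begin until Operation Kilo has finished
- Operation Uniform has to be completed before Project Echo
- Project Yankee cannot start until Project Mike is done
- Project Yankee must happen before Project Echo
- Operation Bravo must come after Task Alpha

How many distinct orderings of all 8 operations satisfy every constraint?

84

The operations with no prerequisites are Project Juliet, Task Alpha, Operation Uniform, Operation Kilo; any of them can be placed first.
Enumerating by repeatedly choosing an available operation (one whose prerequisites are all placed) gives 84 distinct complete orderings.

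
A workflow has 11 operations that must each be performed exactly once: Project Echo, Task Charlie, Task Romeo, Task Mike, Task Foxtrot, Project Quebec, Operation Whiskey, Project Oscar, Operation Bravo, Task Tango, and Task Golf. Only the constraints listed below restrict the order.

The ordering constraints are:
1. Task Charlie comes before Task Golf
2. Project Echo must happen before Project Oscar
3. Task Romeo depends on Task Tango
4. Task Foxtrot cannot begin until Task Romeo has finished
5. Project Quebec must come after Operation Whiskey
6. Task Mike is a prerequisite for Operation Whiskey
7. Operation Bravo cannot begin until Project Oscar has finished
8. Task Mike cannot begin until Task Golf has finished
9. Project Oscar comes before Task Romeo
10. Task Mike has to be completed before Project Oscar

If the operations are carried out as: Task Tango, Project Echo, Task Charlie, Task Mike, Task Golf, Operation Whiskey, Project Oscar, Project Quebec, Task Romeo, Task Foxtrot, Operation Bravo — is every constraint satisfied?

No

In the proposed order, Task Mike appears before Task Golf.
Since Task Golf is required before Task Mike, the ordering is invalid.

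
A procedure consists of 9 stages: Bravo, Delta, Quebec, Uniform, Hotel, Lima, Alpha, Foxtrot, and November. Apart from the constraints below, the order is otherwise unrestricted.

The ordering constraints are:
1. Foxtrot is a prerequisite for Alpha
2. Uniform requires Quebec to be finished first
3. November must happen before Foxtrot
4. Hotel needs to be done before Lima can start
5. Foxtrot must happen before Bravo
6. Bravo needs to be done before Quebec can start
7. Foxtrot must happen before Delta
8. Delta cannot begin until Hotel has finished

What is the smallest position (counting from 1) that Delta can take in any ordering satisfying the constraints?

Working backwards through the constraints from Delta, its full set of required predecessors is Hotel, Foxtrot, November — 3 of them.
With 3 mandatory predecessors, the earliest Delta can sit is position 3+1 = 4, and placing just those 3 first achieves it.

4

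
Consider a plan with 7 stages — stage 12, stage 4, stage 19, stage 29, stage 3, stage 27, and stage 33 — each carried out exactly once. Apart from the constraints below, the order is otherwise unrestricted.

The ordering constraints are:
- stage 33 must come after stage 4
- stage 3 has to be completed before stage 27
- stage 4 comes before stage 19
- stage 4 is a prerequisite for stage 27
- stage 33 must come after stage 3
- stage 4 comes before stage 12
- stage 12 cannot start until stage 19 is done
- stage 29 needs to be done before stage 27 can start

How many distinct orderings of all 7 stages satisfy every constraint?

3 stages have no prerequisites (stage 4, stage 29, stage 3), so any of them could come first.
Systematically extending each partial ordering one stage at a time and counting, there are 149 complete orderings.

149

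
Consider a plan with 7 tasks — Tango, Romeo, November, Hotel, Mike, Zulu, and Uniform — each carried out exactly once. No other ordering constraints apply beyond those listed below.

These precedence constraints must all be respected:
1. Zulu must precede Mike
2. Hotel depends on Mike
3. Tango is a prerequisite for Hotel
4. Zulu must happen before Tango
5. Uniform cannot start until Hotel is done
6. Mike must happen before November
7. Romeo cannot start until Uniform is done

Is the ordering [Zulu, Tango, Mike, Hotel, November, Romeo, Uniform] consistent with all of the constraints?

The sequence places Romeo ahead of Uniform.
That contradicts the constraint that Uniform must precede Romeo.

No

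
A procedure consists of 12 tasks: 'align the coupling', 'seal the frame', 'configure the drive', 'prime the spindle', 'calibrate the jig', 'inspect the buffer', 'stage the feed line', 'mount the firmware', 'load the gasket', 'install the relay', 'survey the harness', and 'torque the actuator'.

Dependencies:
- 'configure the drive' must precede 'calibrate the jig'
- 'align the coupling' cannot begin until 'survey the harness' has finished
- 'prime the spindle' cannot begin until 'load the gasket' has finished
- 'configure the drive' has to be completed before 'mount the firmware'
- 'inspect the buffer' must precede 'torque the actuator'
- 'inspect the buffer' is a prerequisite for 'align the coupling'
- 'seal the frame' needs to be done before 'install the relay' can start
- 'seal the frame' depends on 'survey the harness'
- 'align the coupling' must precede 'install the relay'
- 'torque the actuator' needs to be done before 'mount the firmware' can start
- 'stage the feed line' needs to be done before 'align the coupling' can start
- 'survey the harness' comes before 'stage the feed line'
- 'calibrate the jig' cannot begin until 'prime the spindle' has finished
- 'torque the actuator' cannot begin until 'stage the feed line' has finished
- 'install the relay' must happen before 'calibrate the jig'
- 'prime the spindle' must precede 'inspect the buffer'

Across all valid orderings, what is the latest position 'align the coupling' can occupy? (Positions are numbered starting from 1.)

Following every chain forward from 'align the coupling', the tasks that must come later are 'calibrate the jig', 'install the relay' — 2 of them.
So at least 2 tasks follow 'align the coupling', putting 'align the coupling' no later than position 10. That position is achievable by scheduling everything else first.

10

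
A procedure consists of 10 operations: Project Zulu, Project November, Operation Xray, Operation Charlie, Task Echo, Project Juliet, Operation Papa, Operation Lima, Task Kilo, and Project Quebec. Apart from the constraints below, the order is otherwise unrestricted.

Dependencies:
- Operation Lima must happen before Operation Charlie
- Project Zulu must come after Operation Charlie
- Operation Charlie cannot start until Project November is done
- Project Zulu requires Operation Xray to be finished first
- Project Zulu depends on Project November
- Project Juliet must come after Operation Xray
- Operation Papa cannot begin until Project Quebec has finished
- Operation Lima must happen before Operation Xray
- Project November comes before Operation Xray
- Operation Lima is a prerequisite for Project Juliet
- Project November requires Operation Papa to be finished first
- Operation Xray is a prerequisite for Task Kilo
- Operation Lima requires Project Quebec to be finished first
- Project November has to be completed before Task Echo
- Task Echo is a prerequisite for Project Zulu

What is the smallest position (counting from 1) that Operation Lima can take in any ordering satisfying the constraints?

2

The only operation forced before Operation Lima (directly or transitively) is Project Quebec.
So at minimum 1 operation comes before Operation Lima, putting Operation Lima no earlier than position 2. That position is achievable by scheduling exactly that predecessor first.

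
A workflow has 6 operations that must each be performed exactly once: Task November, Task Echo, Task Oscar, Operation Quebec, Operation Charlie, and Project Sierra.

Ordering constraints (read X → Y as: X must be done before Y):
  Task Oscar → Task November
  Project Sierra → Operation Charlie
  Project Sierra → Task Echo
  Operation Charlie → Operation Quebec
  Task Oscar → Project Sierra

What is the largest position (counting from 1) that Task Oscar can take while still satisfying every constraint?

1

Following every chain forward from Task Oscar, the operations that must come later are Task November, Task Echo, Operation Quebec, Operation Charlie, Project Sierra — 5 of them.
With 5 mandatory successors out of 6 operations total, the latest slot for Task Oscar is 6−5 = 1, and it's reachable by doing all non-successors before Task Oscar.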